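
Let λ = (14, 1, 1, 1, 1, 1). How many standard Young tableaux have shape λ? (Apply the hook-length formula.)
# SYT of shape (14, 1, 1, 1, 1, 1) = 8568

Hook-length formula: f^λ = n! / Π hook(c), product over all cells c of the Young diagram. For λ = (14, 1, 1, 1, 1, 1), n = 19 boxes. Hook lengths by row (left-to-right, top-to-bottom): [19, 13, 12, 11, 10, 9, 8, 7, 6, 5, 4, 3, 2, 1]; [5]; [4]; [3]; [2]; [1]. Product of hooks = 14197607424000. So f^λ = 19! / 14197607424000 = 121645100408832000 / 14197607424000 = 8568.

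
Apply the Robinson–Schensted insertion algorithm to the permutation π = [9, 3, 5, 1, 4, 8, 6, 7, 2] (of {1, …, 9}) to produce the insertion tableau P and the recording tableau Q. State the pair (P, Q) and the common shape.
P = [1, 2, 6, 7] / [3, 4, 8] / [5] / [9];  Q = [1, 3, 6, 8] / [2, 5, 7] / [4] / [9];  common shape = (4, 3, 1, 1)

Row-insert the values π_1, π_2, … into P one at a time, bumping the leftmost entry strictly greater than the inserted value down to the next row. The recording tableau Q records, in position (i, j), the step at which that cell was added to P.
  Insert 9 (step 1): P = [9];  Q = [1]
  Insert 3 (step 2): P = [3] / [9];  Q = [1] / [2]
  Insert 5 (step 3): P = [3, 5] / [9];  Q = [1, 3] / [2]
  Insert 1 (step 4): P = [1, 5] / [3] / [9];  Q = [1, 3] / [2] / [4]
  Insert 4 (step 5): P = [1, 4] / [3, 5] / [9];  Q = [1, 3] / [2, 5] / [4]
  Insert 8 (step 6): P = [1, 4, 8] / [3, 5] / [9];  Q = [1, 3, 6] / [2, 5] / [4]
  Insert 6 (step 7): P = [1, 4, 6] / [3, 5, 8] / [9];  Q = [1, 3, 6] / [2, 5, 7] / [4]
  Insert 7 (step 8): P = [1, 4, 6, 7] / [3, 5, 8] / [9];  Q = [1, 3, 6, 8] / [2, 5, 7] / [4]
  Insert 2 (step 9): P = [1, 2, 6, 7] / [3, 4, 8] / [5] / [9];  Q = [1, 3, 6, 8] / [2, 5, 7] / [4] / [9]
Final shape: (4, 3, 1, 1).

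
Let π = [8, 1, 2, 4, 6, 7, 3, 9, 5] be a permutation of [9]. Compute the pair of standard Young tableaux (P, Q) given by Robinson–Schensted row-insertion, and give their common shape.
P = [1, 2, 3, 5, 7, 9] / [4, 6] / [8];  Q = [1, 3, 4, 5, 6, 8] / [2, 9] / [7];  common shape = (6, 2, 1)

Row-insert the values π_1, π_2, … into P one at a time, bumping the leftmost entry strictly greater than the inserted value down to the next row. The recording tableau Q records, in position (i, j), the step at which that cell was added to P.
  Insert 8 (step 1): P = [8];  Q = [1]
  Insert 1 (step 2): P = [1] / [8];  Q = [1] / [2]
  Insert 2 (step 3): P = [1, 2] / [8];  Q = [1, 3] / [2]
  Insert 4 (step 4): P = [1, 2, 4] / [8];  Q = [1, 3, 4] / [2]
  Insert 6 (step 5): P = [1, 2, 4, 6] / [8];  Q = [1, 3, 4, 5] / [2]
  Insert 7 (step 6): P = [1, 2, 4, 6, 7] / [8];  Q = [1, 3, 4, 5, 6] / [2]
  Insert 3 (step 7): P = [1, 2, 3, 6, 7] / [4] / [8];  Q = [1, 3, 4, 5, 6] / [2] / [7]
  Insert 9 (step 8): P = [1, 2, 3, 6, 7, 9] / [4] / [8];  Q = [1, 3, 4, 5, 6, 8] / [2] / [7]
  Insert 5 (step 9): P = [1, 2, 3, 5, 7, 9] / [4, 6] / [8];  Q = [1, 3, 4, 5, 6, 8] / [2, 9] / [7]
Final shape: (6, 2, 1).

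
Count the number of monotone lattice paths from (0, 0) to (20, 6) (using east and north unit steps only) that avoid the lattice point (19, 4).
Number of paths = 203665

Total paths from (0, 0) to (20, 6): C(26, 20) = 230230. Paths through (19, 4): (paths (0, 0) → (19, 4)) × (paths (19, 4) → (20, 6)) = C(23, 19) · C(3, 1) = 8855 · 3 = 26565. Avoidance count = 230230 − 26565 = 203665.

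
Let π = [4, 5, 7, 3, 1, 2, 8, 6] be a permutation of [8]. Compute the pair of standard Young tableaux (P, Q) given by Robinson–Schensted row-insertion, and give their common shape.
P = [1, 2, 6, 8] / [3, 5, 7] / [4];  Q = [1, 2, 3, 7] / [4, 6, 8] / [5];  common shape = (4, 3, 1)

Row-insert the values π_1, π_2, … into P one at a time, bumping the leftmost entry strictly greater than the inserted value down to the next row. The recording tableau Q records, in position (i, j), the step at which that cell was added to P.
  Insert 4 (step 1): P = [4];  Q = [1]
  Insert 5 (step 2): P = [4, 5];  Q = [1, 2]
  Insert 7 (step 3): P = [4, 5, 7];  Q = [1, 2, 3]
  Insert 3 (step 4): P = [3, 5, 7] / [4];  Q = [1, 2, 3] / [4]
  Insert 1 (step 5): P = [1, 5, 7] / [3] / [4];  Q = [1, 2, 3] / [4] / [5]
  Insert 2 (step 6): P = [1, 2, 7] / [3, 5] / [4];  Q = [1, 2, 3] / [4, 6] / [5]
  Insert 8 (step 7): P = [1, 2, 7, 8] / [3, 5] / [4];  Q = [1, 2, 3, 7] / [4, 6] / [5]
  Insert 6 (step 8): P = [1, 2, 6, 8] / [3, 5, 7] / [4];  Q = [1, 2, 3, 7] / [4, 6, 8] / [5]
Final shape: (4, 3, 1).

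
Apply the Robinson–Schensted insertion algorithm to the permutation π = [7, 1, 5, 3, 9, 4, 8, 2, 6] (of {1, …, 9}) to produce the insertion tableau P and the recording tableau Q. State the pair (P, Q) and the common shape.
P = [1, 2, 4, 6] / [3, 8] / [5, 9] / [7];  Q = [1, 3, 5, 7] / [2, 6] / [4, 9] / [8];  common shape = (4, 2, 2, 1)

Row-insert the values π_1, π_2, … into P one at a time, bumping the leftmost entry strictly greater than the inserted value down to the next row. The recording tableau Q records, in position (i, j), the step at which that cell was added to P.
  Insert 7 (step 1): P = [7];  Q = [1]
  Insert 1 (step 2): P = [1] / [7];  Q = [1] / [2]
  Insert 5 (step 3): P = [1, 5] / [7];  Q = [1, 3] / [2]
  Insert 3 (step 4): P = [1, 3] / [5] / [7];  Q = [1, 3] / [2] / [4]
  Insert 9 (step 5): P = [1, 3, 9] / [5] / [7];  Q = [1, 3, 5] / [2] / [4]
  Insert 4 (step 6): P = [1, 3, 4] / [5, 9] / [7];  Q = [1, 3, 5] / [2, 6] / [4]
  Insert 8 (step 7): P = [1, 3, 4, 8] / [5, 9] / [7];  Q = [1, 3, 5, 7] / [2, 6] / [4]
  Insert 2 (step 8): P = [1, 2, 4, 8] / [3, 9] / [5] / [7];  Q = [1, 3, 5, 7] / [2, 6] / [4] / [8]
  Insert 6 (step 9): P = [1, 2, 4, 6] / [3, 8] / [5, 9] / [7];  Q = [1, 3, 5, 7] / [2, 6] / [4, 9] / [8]
Final shape: (4, 2, 2, 1).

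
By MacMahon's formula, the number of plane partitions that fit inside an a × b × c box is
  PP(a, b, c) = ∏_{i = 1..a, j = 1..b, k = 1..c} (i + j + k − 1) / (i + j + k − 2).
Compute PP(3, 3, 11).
PP(3, 3, 11) = 2318680

Evaluate the triple product over i = 1..3, j = 1..3, k = 1..11. The factors are (2/1) · (3/2) · (4/3) · (5/4) · (6/5) · (7/6) · (8/7) · (9/8) · … (99 factors total). The numerators and denominators telescope so the product is an integer; carrying out the multiplication exactly gives PP(3, 3, 11) = 2318680.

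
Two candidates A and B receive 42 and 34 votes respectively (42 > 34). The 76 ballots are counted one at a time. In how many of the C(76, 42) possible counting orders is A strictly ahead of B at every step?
Strict-lead orderings = 478474604130676679400

Total orderings of the 76 votes with 42 for A: C(76, 42) = 4545508739241428454300. By the Bertrand ballot formula (Cycle Lemma / reflection principle), the number of orderings in which A is strictly ahead of B throughout is (p − q)/(p + q) · C(p + q, p) = (42 − 34)/(42 + 34) · 4545508739241428454300 = 478474604130676679400.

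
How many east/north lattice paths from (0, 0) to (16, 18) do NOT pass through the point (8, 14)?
Number of paths = 2045675280

Total paths from (0, 0) to (16, 18): C(34, 16) = 2203961430. Paths through (8, 14): (paths (0, 0) → (8, 14)) × (paths (8, 14) → (16, 18)) = C(22, 8) · C(12, 8) = 319770 · 495 = 158286150. Avoidance count = 2203961430 − 158286150 = 2045675280.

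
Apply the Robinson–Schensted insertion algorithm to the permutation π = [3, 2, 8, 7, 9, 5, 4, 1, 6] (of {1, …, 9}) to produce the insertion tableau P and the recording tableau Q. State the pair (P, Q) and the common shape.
P = [1, 4, 6] / [2, 5, 9] / [3] / [7] / [8];  Q = [1, 3, 5] / [2, 4, 9] / [6] / [7] / [8];  common shape = (3, 3, 1, 1, 1)

Row-insert the values π_1, π_2, … into P one at a time, bumping the leftmost entry strictly greater than the inserted value down to the next row. The recording tableau Q records, in position (i, j), the step at which that cell was added to P.
  Insert 3 (step 1): P = [3];  Q = [1]
  Insert 2 (step 2): P = [2] / [3];  Q = [1] / [2]
  Insert 8 (step 3): P = [2, 8] / [3];  Q = [1, 3] / [2]
  Insert 7 (step 4): P = [2, 7] / [3, 8];  Q = [1, 3] / [2, 4]
  Insert 9 (step 5): P = [2, 7, 9] / [3, 8];  Q = [1, 3, 5] / [2, 4]
  Insert 5 (step 6): P = [2, 5, 9] / [3, 7] / [8];  Q = [1, 3, 5] / [2, 4] / [6]
  Insert 4 (step 7): P = [2, 4, 9] / [3, 5] / [7] / [8];  Q = [1, 3, 5] / [2, 4] / [6] / [7]
  Insert 1 (step 8): P = [1, 4, 9] / [2, 5] / [3] / [7] / [8];  Q = [1, 3, 5] / [2, 4] / [6] / [7] / [8]
  Insert 6 (step 9): P = [1, 4, 6] / [2, 5, 9] / [3] / [7] / [8];  Q = [1, 3, 5] / [2, 4, 9] / [6] / [7] / [8]
Final shape: (3, 3, 1, 1, 1).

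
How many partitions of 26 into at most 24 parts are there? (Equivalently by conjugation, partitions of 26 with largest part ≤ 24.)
p(26, parts ≤ 24) = 2434

Use the recurrence p(n, m) = p(n, m−1) + p(n−m, m): either the largest part is < m (count p(n, m−1)) or the largest part is exactly m (remove one copy of m, count p(n−m, m)). With p(0, ·) = 1 this gives p(26, parts ≤ 24) = 2434. (By conjugating Young diagrams, this also counts partitions of 26 into at most 24 parts.)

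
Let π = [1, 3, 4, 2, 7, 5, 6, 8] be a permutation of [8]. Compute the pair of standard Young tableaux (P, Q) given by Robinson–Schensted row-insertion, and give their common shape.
P = [1, 2, 4, 5, 6, 8] / [3, 7];  Q = [1, 2, 3, 5, 7, 8] / [4, 6];  common shape = (6, 2)

Row-insert the values π_1, π_2, … into P one at a time, bumping the leftmost entry strictly greater than the inserted value down to the next row. The recording tableau Q records, in position (i, j), the step at which that cell was added to P.
  Insert 1 (step 1): P = [1];  Q = [1]
  Insert 3 (step 2): P = [1, 3];  Q = [1, 2]
  Insert 4 (step 3): P = [1, 3, 4];  Q = [1, 2, 3]
  Insert 2 (step 4): P = [1, 2, 4] / [3];  Q = [1, 2, 3] / [4]
  Insert 7 (step 5): P = [1, 2, 4, 7] / [3];  Q = [1, 2, 3, 5] / [4]
  Insert 5 (step 6): P = [1, 2, 4, 5] / [3, 7];  Q = [1, 2, 3, 5] / [4, 6]
  Insert 6 (step 7): P = [1, 2, 4, 5, 6] / [3, 7];  Q = [1, 2, 3, 5, 7] / [4, 6]
  Insert 8 (step 8): P = [1, 2, 4, 5, 6, 8] / [3, 7];  Q = [1, 2, 3, 5, 7, 8] / [4, 6]
Final shape: (6, 2).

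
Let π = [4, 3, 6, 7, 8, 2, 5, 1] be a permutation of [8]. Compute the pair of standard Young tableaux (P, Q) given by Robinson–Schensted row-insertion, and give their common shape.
P = [1, 5, 7, 8] / [2, 6] / [3] / [4];  Q = [1, 3, 4, 5] / [2, 7] / [6] / [8];  common shape = (4, 2, 1, 1)

Row-insert the values π_1, π_2, … into P one at a time, bumping the leftmost entry strictly greater than the inserted value down to the next row. The recording tableau Q records, in position (i, j), the step at which that cell was added to P.
  Insert 4 (step 1): P = [4];  Q = [1]
  Insert 3 (step 2): P = [3] / [4];  Q = [1] / [2]
  Insert 6 (step 3): P = [3, 6] / [4];  Q = [1, 3] / [2]
  Insert 7 (step 4): P = [3, 6, 7] / [4];  Q = [1, 3, 4] / [2]
  Insert 8 (step 5): P = [3, 6, 7, 8] / [4];  Q = [1, 3, 4, 5] / [2]
  Insert 2 (step 6): P = [2, 6, 7, 8] / [3] / [4];  Q = [1, 3, 4, 5] / [2] / [6]
  Insert 5 (step 7): P = [2, 5, 7, 8] / [3, 6] / [4];  Q = [1, 3, 4, 5] / [2, 7] / [6]
  Insert 1 (step 8): P = [1, 5, 7, 8] / [2, 6] / [3] / [4];  Q = [1, 3, 4, 5] / [2, 7] / [6] / [8]
Final shape: (4, 2, 1, 1).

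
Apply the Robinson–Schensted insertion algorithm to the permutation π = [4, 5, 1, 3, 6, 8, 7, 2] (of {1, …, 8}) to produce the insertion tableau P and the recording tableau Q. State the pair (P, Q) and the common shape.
P = [1, 2, 6, 7] / [3, 5, 8] / [4];  Q = [1, 2, 5, 6] / [3, 4, 7] / [8];  common shape = (4, 3, 1)

Row-insert the values π_1, π_2, … into P one at a time, bumping the leftmost entry strictly greater than the inserted value down to the next row. The recording tableau Q records, in position (i, j), the step at which that cell was added to P.
  Insert 4 (step 1): P = [4];  Q = [1]
  Insert 5 (step 2): P = [4, 5];  Q = [1, 2]
  Insert 1 (step 3): P = [1, 5] / [4];  Q = [1, 2] / [3]
  Insert 3 (step 4): P = [1, 3] / [4, 5];  Q = [1, 2] / [3, 4]
  Insert 6 (step 5): P = [1, 3, 6] / [4, 5];  Q = [1, 2, 5] / [3, 4]
  Insert 8 (step 6): P = [1, 3, 6, 8] / [4, 5];  Q = [1, 2, 5, 6] / [3, 4]
  Insert 7 (step 7): P = [1, 3, 6, 7] / [4, 5, 8];  Q = [1, 2, 5, 6] / [3, 4, 7]
  Insert 2 (step 8): P = [1, 2, 6, 7] / [3, 5, 8] / [4];  Q = [1, 2, 5, 6] / [3, 4, 7] / [8]
Final shape: (4, 3, 1).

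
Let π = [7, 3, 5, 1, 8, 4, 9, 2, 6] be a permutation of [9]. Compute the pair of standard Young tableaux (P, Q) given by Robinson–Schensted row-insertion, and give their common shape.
P = [1, 2, 6, 9] / [3, 4, 8] / [5] / [7];  Q = [1, 3, 5, 7] / [2, 6, 9] / [4] / [8];  common shape = (4, 3, 1, 1)

Row-insert the values π_1, π_2, … into P one at a time, bumping the leftmost entry strictly greater than the inserted value down to the next row. The recording tableau Q records, in position (i, j), the step at which that cell was added to P.
  Insert 7 (step 1): P = [7];  Q = [1]
  Insert 3 (step 2): P = [3] / [7];  Q = [1] / [2]
  Insert 5 (step 3): P = [3, 5] / [7];  Q = [1, 3] / [2]
  Insert 1 (step 4): P = [1, 5] / [3] / [7];  Q = [1, 3] / [2] / [4]
  Insert 8 (step 5): P = [1, 5, 8] / [3] / [7];  Q = [1, 3, 5] / [2] / [4]
  Insert 4 (step 6): P = [1, 4, 8] / [3, 5] / [7];  Q = [1, 3, 5] / [2, 6] / [4]
  Insert 9 (step 7): P = [1, 4, 8, 9] / [3, 5] / [7];  Q = [1, 3, 5, 7] / [2, 6] / [4]
  Insert 2 (step 8): P = [1, 2, 8, 9] / [3, 4] / [5] / [7];  Q = [1, 3, 5, 7] / [2, 6] / [4] / [8]
  Insert 6 (step 9): P = [1, 2, 6, 9] / [3, 4, 8] / [5] / [7];  Q = [1, 3, 5, 7] / [2, 6, 9] / [4] / [8]
Final shape: (4, 3, 1, 1).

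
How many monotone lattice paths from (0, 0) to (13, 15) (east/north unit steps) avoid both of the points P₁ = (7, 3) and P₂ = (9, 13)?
Number of paths = 27871980

Inclusion–exclusion. Total paths: C(28, 13) = 37442160. Through P₁: C(10, 7)·C(18, 6) = 2227680. Through P₂: C(22, 9)·C(6, 4) = 7461300. Since P₁ is strictly southwest of P₂, a monotone path through both must visit P₁ then P₂; paths through both = C(10, 7)·C(12, 2)·C(6, 4) = 118800. Avoid both = 37442160 − 2227680 − 7461300 + 118800 = 27871980.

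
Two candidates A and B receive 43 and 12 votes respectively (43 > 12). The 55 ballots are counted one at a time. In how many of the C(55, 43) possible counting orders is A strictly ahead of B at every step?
Strict-lead orderings = 247284036090

Total orderings of the 55 votes with 43 for A: C(55, 43) = 438729741450. By the Bertrand ballot formula (Cycle Lemma / reflection principle), the number of orderings in which A is strictly ahead of B throughout is (p − q)/(p + q) · C(p + q, p) = (43 − 12)/(43 + 12) · 438729741450 = 247284036090.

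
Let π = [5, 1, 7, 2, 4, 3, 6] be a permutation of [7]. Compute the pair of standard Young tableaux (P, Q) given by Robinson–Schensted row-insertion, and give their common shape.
P = [1, 2, 3, 6] / [4, 7] / [5];  Q = [1, 3, 5, 7] / [2, 4] / [6];  common shape = (4, 2, 1)

Row-insert the values π_1, π_2, … into P one at a time, bumping the leftmost entry strictly greater than the inserted value down to the next row. The recording tableau Q records, in position (i, j), the step at which that cell was added to P.
  Insert 5 (step 1): P = [5];  Q = [1]
  Insert 1 (step 2): P = [1] / [5];  Q = [1] / [2]
  Insert 7 (step 3): P = [1, 7] / [5];  Q = [1, 3] / [2]
  Insert 2 (step 4): P = [1, 2] / [5, 7];  Q = [1, 3] / [2, 4]
  Insert 4 (step 5): P = [1, 2, 4] / [5, 7];  Q = [1, 3, 5] / [2, 4]
  Insert 3 (step 6): P = [1, 2, 3] / [4, 7] / [5];  Q = [1, 3, 5] / [2, 4] / [6]
  Insert 6 (step 7): P = [1, 2, 3, 6] / [4, 7] / [5];  Q = [1, 3, 5, 7] / [2, 4] / [6]
Final shape: (4, 2, 1).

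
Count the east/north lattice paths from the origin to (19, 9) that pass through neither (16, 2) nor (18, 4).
Number of paths = 6850158

Inclusion–exclusion. Total paths: C(28, 19) = 6906900. Through P₁: C(18, 16)·C(10, 3) = 18360. Through P₂: C(22, 18)·C(6, 1) = 43890. Since P₁ is strictly southwest of P₂, a monotone path through both must visit P₁ then P₂; paths through both = C(18, 16)·C(4, 2)·C(6, 1) = 5508. Avoid both = 6906900 − 18360 − 43890 + 5508 = 6850158.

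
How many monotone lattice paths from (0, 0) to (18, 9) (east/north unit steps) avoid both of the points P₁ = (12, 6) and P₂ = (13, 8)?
Number of paths = 2240661

Inclusion–exclusion. Total paths: C(27, 18) = 4686825. Through P₁: C(18, 12)·C(9, 6) = 1559376. Through P₂: C(21, 13)·C(6, 5) = 1220940. Since P₁ is strictly southwest of P₂, a monotone path through both must visit P₁ then P₂; paths through both = C(18, 12)·C(3, 1)·C(6, 5) = 334152. Avoid both = 4686825 − 1559376 − 1220940 + 334152 = 2240661.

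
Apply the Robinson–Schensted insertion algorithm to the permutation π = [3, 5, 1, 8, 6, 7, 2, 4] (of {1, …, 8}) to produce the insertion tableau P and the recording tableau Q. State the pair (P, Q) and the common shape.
P = [1, 2, 4, 7] / [3, 5, 6] / [8];  Q = [1, 2, 4, 6] / [3, 5, 8] / [7];  common shape = (4, 3, 1)

Row-insert the values π_1, π_2, … into P one at a time, bumping the leftmost entry strictly greater than the inserted value down to the next row. The recording tableau Q records, in position (i, j), the step at which that cell was added to P.
  Insert 3 (step 1): P = [3];  Q = [1]
  Insert 5 (step 2): P = [3, 5];  Q = [1, 2]
  Insert 1 (step 3): P = [1, 5] / [3];  Q = [1, 2] / [3]
  Insert 8 (step 4): P = [1, 5, 8] / [3];  Q = [1, 2, 4] / [3]
  Insert 6 (step 5): P = [1, 5, 6] / [3, 8];  Q = [1, 2, 4] / [3, 5]
  Insert 7 (step 6): P = [1, 5, 6, 7] / [3, 8];  Q = [1, 2, 4, 6] / [3, 5]
  Insert 2 (step 7): P = [1, 2, 6, 7] / [3, 5] / [8];  Q = [1, 2, 4, 6] / [3, 5] / [7]
  Insert 4 (step 8): P = [1, 2, 4, 7] / [3, 5, 6] / [8];  Q = [1, 2, 4, 6] / [3, 5, 8] / [7]
Final shape: (4, 3, 1).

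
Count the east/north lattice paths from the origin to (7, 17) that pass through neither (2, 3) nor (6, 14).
Number of paths = 129384

Inclusion–exclusion. Total paths: C(24, 7) = 346104. Through P₁: C(5, 2)·C(19, 5) = 116280. Through P₂: C(20, 6)·C(4, 1) = 155040. Since P₁ is strictly southwest of P₂, a monotone path through both must visit P₁ then P₂; paths through both = C(5, 2)·C(15, 4)·C(4, 1) = 54600. Avoid both = 346104 − 116280 − 155040 + 54600 = 129384.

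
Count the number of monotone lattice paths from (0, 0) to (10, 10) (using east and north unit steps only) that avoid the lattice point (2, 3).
Number of paths = 120406

Total paths from (0, 0) to (10, 10): C(20, 10) = 184756. Paths through (2, 3): (paths (0, 0) → (2, 3)) × (paths (2, 3) → (10, 10)) = C(5, 2) · C(15, 8) = 10 · 6435 = 64350. Avoidance count = 184756 − 64350 = 120406.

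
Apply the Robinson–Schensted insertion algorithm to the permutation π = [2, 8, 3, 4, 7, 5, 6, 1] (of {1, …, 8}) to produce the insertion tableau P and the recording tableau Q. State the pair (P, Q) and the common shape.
P = [1, 3, 4, 5, 6] / [2] / [7] / [8];  Q = [1, 2, 4, 5, 7] / [3] / [6] / [8];  common shape = (5, 1, 1, 1)

Row-insert the values π_1, π_2, … into P one at a time, bumping the leftmost entry strictly greater than the inserted value down to the next row. The recording tableau Q records, in position (i, j), the step at which that cell was added to P.
  Insert 2 (step 1): P = [2];  Q = [1]
  Insert 8 (step 2): P = [2, 8];  Q = [1, 2]
  Insert 3 (step 3): P = [2, 3] / [8];  Q = [1, 2] / [3]
  Insert 4 (step 4): P = [2, 3, 4] / [8];  Q = [1, 2, 4] / [3]
  Insert 7 (step 5): P = [2, 3, 4, 7] / [8];  Q = [1, 2, 4, 5] / [3]
  Insert 5 (step 6): P = [2, 3, 4, 5] / [7] / [8];  Q = [1, 2, 4, 5] / [3] / [6]
  Insert 6 (step 7): P = [2, 3, 4, 5, 6] / [7] / [8];  Q = [1, 2, 4, 5, 7] / [3] / [6]
  Insert 1 (step 8): P = [1, 3, 4, 5, 6] / [2] / [7] / [8];  Q = [1, 2, 4, 5, 7] / [3] / [6] / [8]
Final shape: (5, 1, 1, 1).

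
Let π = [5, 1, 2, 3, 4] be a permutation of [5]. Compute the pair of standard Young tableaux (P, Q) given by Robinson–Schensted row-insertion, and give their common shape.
P = [1, 2, 3, 4] / [5];  Q = [1, 3, 4, 5] / [2];  common shape = (4, 1)

Row-insert the values π_1, π_2, … into P one at a time, bumping the leftmost entry strictly greater than the inserted value down to the next row. The recording tableau Q records, in position (i, j), the step at which that cell was added to P.
  Insert 5 (step 1): P = [5];  Q = [1]
  Insert 1 (step 2): P = [1] / [5];  Q = [1] / [2]
  Insert 2 (step 3): P = [1, 2] / [5];  Q = [1, 3] / [2]
  Insert 3 (step 4): P = [1, 2, 3] / [5];  Q = [1, 3, 4] / [2]
  Insert 4 (step 5): P = [1, 2, 3, 4] / [5];  Q = [1, 3, 4, 5] / [2]
Final shape: (4, 1).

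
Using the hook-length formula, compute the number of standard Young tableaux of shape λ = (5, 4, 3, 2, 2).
# SYT of shape (5, 4, 3, 2, 2) = 640640

Hook-length formula: f^λ = n! / Π hook(c), product over all cells c of the Young diagram. For λ = (5, 4, 3, 2, 2), n = 16 boxes. Hook lengths by row (left-to-right, top-to-bottom): [9, 8, 5, 3, 1]; [7, 6, 3, 1]; [5, 4, 1]; [3, 2]; [2, 1]. Product of hooks = 32659200. So f^λ = 16! / 32659200 = 20922789888000 / 32659200 = 640640.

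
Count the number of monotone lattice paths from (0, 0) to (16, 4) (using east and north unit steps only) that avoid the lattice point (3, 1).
Number of paths = 2605

Total paths from (0, 0) to (16, 4): C(20, 16) = 4845. Paths through (3, 1): (paths (0, 0) → (3, 1)) × (paths (3, 1) → (16, 4)) = C(4, 3) · C(16, 13) = 4 · 560 = 2240. Avoidance count = 4845 − 2240 = 2605.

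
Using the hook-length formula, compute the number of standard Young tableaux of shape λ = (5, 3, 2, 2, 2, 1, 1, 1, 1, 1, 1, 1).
# SYT of shape (5, 3, 2, 2, 2, 1, 1, 1, 1, 1, 1, 1) = 25639740

Hook-length formula: f^λ = n! / Π hook(c), product over all cells c of the Young diagram. For λ = (5, 3, 2, 2, 2, 1, 1, 1, 1, 1, 1, 1), n = 21 boxes. Hook lengths by row (left-to-right, top-to-bottom): [16, 8, 4, 2, 1]; [13, 5, 1]; [11, 3]; [10, 2]; [9, 1]; [7]; [6]; [5]; [4]; [3]; [2]; [1]. Product of hooks = 1992646656000. So f^λ = 21! / 1992646656000 = 51090942171709440000 / 1992646656000 = 25639740.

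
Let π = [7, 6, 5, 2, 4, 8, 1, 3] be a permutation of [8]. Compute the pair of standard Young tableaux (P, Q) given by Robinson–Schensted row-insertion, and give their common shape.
P = [1, 3, 8] / [2, 4] / [5] / [6] / [7];  Q = [1, 5, 6] / [2, 8] / [3] / [4] / [7];  common shape = (3, 2, 1, 1, 1)

Row-insert the values π_1, π_2, … into P one at a time, bumping the leftmost entry strictly greater than the inserted value down to the next row. The recording tableau Q records, in position (i, j), the step at which that cell was added to P.
  Insert 7 (step 1): P = [7];  Q = [1]
  Insert 6 (step 2): P = [6] / [7];  Q = [1] / [2]
  Insert 5 (step 3): P = [5] / [6] / [7];  Q = [1] / [2] / [3]
  Insert 2 (step 4): P = [2] / [5] / [6] / [7];  Q = [1] / [2] / [3] / [4]
  Insert 4 (step 5): P = [2, 4] / [5] / [6] / [7];  Q = [1, 5] / [2] / [3] / [4]
  Insert 8 (step 6): P = [2, 4, 8] / [5] / [6] / [7];  Q = [1, 5, 6] / [2] / [3] / [4]
  Insert 1 (step 7): P = [1, 4, 8] / [2] / [5] / [6] / [7];  Q = [1, 5, 6] / [2] / [3] / [4] / [7]
  Insert 3 (step 8): P = [1, 3, 8] / [2, 4] / [5] / [6] / [7];  Q = [1, 5, 6] / [2, 8] / [3] / [4] / [7]
Final shape: (3, 2, 1, 1, 1).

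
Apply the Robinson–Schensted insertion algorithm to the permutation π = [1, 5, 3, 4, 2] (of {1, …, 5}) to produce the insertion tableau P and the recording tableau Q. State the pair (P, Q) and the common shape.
P = [1, 2, 4] / [3] / [5];  Q = [1, 2, 4] / [3] / [5];  common shape = (3, 1, 1)

Row-insert the values π_1, π_2, … into P one at a time, bumping the leftmost entry strictly greater than the inserted value down to the next row. The recording tableau Q records, in position (i, j), the step at which that cell was added to P.
  Insert 1 (step 1): P = [1];  Q = [1]
  Insert 5 (step 2): P = [1, 5];  Q = [1, 2]
  Insert 3 (step 3): P = [1, 3] / [5];  Q = [1, 2] / [3]
  Insert 4 (step 4): P = [1, 3, 4] / [5];  Q = [1, 2, 4] / [3]
  Insert 2 (step 5): P = [1, 2, 4] / [3] / [5];  Q = [1, 2, 4] / [3] / [5]
Final shape: (3, 1, 1).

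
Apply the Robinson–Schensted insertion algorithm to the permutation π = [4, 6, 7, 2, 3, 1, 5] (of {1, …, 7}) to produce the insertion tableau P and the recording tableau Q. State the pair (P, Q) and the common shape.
P = [1, 3, 5] / [2, 6, 7] / [4];  Q = [1, 2, 3] / [4, 5, 7] / [6];  common shape = (3, 3, 1)

Row-insert the values π_1, π_2, … into P one at a time, bumping the leftmost entry strictly greater than the inserted value down to the next row. The recording tableau Q records, in position (i, j), the step at which that cell was added to P.
  Insert 4 (step 1): P = [4];  Q = [1]
  Insert 6 (step 2): P = [4, 6];  Q = [1, 2]
  Insert 7 (step 3): P = [4, 6, 7];  Q = [1, 2, 3]
  Insert 2 (step 4): P = [2, 6, 7] / [4];  Q = [1, 2, 3] / [4]
  Insert 3 (step 5): P = [2, 3, 7] / [4, 6];  Q = [1, 2, 3] / [4, 5]
  Insert 1 (step 6): P = [1, 3, 7] / [2, 6] / [4];  Q = [1, 2, 3] / [4, 5] / [6]
  Insert 5 (step 7): P = [1, 3, 5] / [2, 6, 7] / [4];  Q = [1, 2, 3] / [4, 5, 7] / [6]
Final shape: (3, 3, 1).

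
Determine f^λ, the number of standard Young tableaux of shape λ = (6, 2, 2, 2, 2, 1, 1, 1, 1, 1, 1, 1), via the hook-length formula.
# SYT of shape (6, 2, 2, 2, 2, 1, 1, 1, 1, 1, 1, 1) = 9682400

Hook-length formula: f^λ = n! / Π hook(c), product over all cells c of the Young diagram. For λ = (6, 2, 2, 2, 2, 1, 1, 1, 1, 1, 1, 1), n = 21 boxes. Hook lengths by row (left-to-right, top-to-bottom): [17, 9, 4, 3, 2, 1]; [12, 4]; [11, 3]; [10, 2]; [9, 1]; [7]; [6]; [5]; [4]; [3]; [2]; [1]. Product of hooks = 5276681625600. So f^λ = 21! / 5276681625600 = 51090942171709440000 / 5276681625600 = 9682400.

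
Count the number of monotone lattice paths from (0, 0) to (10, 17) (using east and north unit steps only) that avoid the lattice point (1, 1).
Number of paths = 4350335

Total paths from (0, 0) to (10, 17): C(27, 10) = 8436285. Paths through (1, 1): (paths (0, 0) → (1, 1)) × (paths (1, 1) → (10, 17)) = C(2, 1) · C(25, 9) = 2 · 2042975 = 4085950. Avoidance count = 8436285 − 4085950 = 4350335.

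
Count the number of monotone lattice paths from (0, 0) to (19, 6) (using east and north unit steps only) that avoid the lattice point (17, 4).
Number of paths = 141190

Total paths from (0, 0) to (19, 6): C(25, 19) = 177100. Paths through (17, 4): (paths (0, 0) → (17, 4)) × (paths (17, 4) → (19, 6)) = C(21, 17) · C(4, 2) = 5985 · 6 = 35910. Avoidance count = 177100 − 35910 = 141190.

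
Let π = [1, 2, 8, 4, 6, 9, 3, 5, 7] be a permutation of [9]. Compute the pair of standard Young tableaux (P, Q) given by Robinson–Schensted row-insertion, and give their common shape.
P = [1, 2, 3, 5, 7] / [4, 6, 9] / [8];  Q = [1, 2, 3, 5, 6] / [4, 8, 9] / [7];  common shape = (5, 3, 1)

Row-insert the values π_1, π_2, … into P one at a time, bumping the leftmost entry strictly greater than the inserted value down to the next row. The recording tableau Q records, in position (i, j), the step at which that cell was added to P.
  Insert 1 (step 1): P = [1];  Q = [1]
  Insert 2 (step 2): P = [1, 2];  Q = [1, 2]
  Insert 8 (step 3): P = [1, 2, 8];  Q = [1, 2, 3]
  Insert 4 (step 4): P = [1, 2, 4] / [8];  Q = [1, 2, 3] / [4]
  Insert 6 (step 5): P = [1, 2, 4, 6] / [8];  Q = [1, 2, 3, 5] / [4]
  Insert 9 (step 6): P = [1, 2, 4, 6, 9] / [8];  Q = [1, 2, 3, 5, 6] / [4]
  Insert 3 (step 7): P = [1, 2, 3, 6, 9] / [4] / [8];  Q = [1, 2, 3, 5, 6] / [4] / [7]
  Insert 5 (step 8): P = [1, 2, 3, 5, 9] / [4, 6] / [8];  Q = [1, 2, 3, 5, 6] / [4, 8] / [7]
  Insert 7 (step 9): P = [1, 2, 3, 5, 7] / [4, 6, 9] / [8];  Q = [1, 2, 3, 5, 6] / [4, 8, 9] / [7]
Final shape: (5, 3, 1).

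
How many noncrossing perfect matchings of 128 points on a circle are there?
C_64 = 368479169875816659479009042713546950

These noncrossing handshakes are counted by the Catalan number C_n = (1/(n + 1)) · C(2n, n). For n = 64: C_64 = (1/65) · C(128, 64) = 23951146041928082866135587776380551750/65 = 368479169875816659479009042713546950.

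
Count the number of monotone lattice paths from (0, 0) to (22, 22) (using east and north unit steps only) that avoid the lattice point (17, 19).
Number of paths = 1622639154120

Total paths from (0, 0) to (22, 22): C(44, 22) = 2104098963720. Paths through (17, 19): (paths (0, 0) → (17, 19)) × (paths (17, 19) → (22, 22)) = C(36, 17) · C(8, 5) = 8597496600 · 56 = 481459809600. Avoidance count = 2104098963720 − 481459809600 = 1622639154120.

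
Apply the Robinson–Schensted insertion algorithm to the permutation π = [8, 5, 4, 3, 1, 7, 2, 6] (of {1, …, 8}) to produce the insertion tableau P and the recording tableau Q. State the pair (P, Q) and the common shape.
P = [1, 2, 6] / [3, 7] / [4] / [5] / [8];  Q = [1, 6, 8] / [2, 7] / [3] / [4] / [5];  common shape = (3, 2, 1, 1, 1)

Row-insert the values π_1, π_2, … into P one at a time, bumping the leftmost entry strictly greater than the inserted value down to the next row. The recording tableau Q records, in position (i, j), the step at which that cell was added to P.
  Insert 8 (step 1): P = [8];  Q = [1]
  Insert 5 (step 2): P = [5] / [8];  Q = [1] / [2]
  Insert 4 (step 3): P = [4] / [5] / [8];  Q = [1] / [2] / [3]
  Insert 3 (step 4): P = [3] / [4] / [5] / [8];  Q = [1] / [2] / [3] / [4]
  Insert 1 (step 5): P = [1] / [3] / [4] / [5] / [8];  Q = [1] / [2] / [3] / [4] / [5]
  Insert 7 (step 6): P = [1, 7] / [3] / [4] / [5] / [8];  Q = [1, 6] / [2] / [3] / [4] / [5]
  Insert 2 (step 7): P = [1, 2] / [3, 7] / [4] / [5] / [8];  Q = [1, 6] / [2, 7] / [3] / [4] / [5]
  Insert 6 (step 8): P = [1, 2, 6] / [3, 7] / [4] / [5] / [8];  Q = [1, 6, 8] / [2, 7] / [3] / [4] / [5]
Final shape: (3, 2, 1, 1, 1).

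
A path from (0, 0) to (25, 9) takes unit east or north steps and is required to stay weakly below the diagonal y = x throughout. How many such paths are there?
Number of paths = 34295052

By the reflection principle (André's argument), the number of monotone paths to (25, 9) with n ≤ m that never go above y = x is C(34, 25) − C(34, 26) = 52451256 − 18156204 = 34295052.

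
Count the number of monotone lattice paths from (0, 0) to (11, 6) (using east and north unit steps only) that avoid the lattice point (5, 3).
Number of paths = 7672

Total paths from (0, 0) to (11, 6): C(17, 11) = 12376. Paths through (5, 3): (paths (0, 0) → (5, 3)) × (paths (5, 3) → (11, 6)) = C(8, 5) · C(9, 6) = 56 · 84 = 4704. Avoidance count = 12376 − 4704 = 7672.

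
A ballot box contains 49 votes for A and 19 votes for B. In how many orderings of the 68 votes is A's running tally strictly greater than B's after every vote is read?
Strict-lead orderings = 14786682833637000

Total orderings of the 68 votes with 49 for A: C(68, 49) = 33516481089577200. By the Bertrand ballot formula (Cycle Lemma / reflection principle), the number of orderings in which A is strictly ahead of B throughout is (p − q)/(p + q) · C(p + q, p) = (49 − 19)/(49 + 19) · 33516481089577200 = 14786682833637000.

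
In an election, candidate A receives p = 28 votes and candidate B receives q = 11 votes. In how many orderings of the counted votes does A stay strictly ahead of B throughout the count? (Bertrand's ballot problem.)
Strict-lead orderings = 730588532

Total orderings of the 39 votes with 28 for A: C(39, 28) = 1676056044. By the Bertrand ballot formula (Cycle Lemma / reflection principle), the number of orderings in which A is strictly ahead of B throughout is (p − q)/(p + q) · C(p + q, p) = (28 − 11)/(28 + 11) · 1676056044 = 730588532.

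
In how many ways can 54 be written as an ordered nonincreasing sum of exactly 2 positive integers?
p(54, 2 parts) = 27

Partitions of n into exactly k parts are in bijection with partitions of n − k into at most k parts (subtract 1 from each part). So p(54, exactly 2) = p(52, parts ≤ 2). Computing via the recurrence p(m, j) = p(m, j−1) + p(m−j, j) gives 27.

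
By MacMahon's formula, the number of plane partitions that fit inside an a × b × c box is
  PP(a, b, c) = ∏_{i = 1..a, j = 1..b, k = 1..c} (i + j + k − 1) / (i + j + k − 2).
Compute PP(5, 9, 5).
PP(5, 9, 5) = 1566039386912

Evaluate the triple product over i = 1..5, j = 1..9, k = 1..5. The factors are (2/1) · (3/2) · (4/3) · (5/4) · (6/5) · (3/2) · (4/3) · (5/4) · … (225 factors total). The numerators and denominators telescope so the product is an integer; carrying out the multiplication exactly gives PP(5, 9, 5) = 1566039386912.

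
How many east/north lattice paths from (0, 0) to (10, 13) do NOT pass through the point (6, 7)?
Number of paths = 783706

Total paths from (0, 0) to (10, 13): C(23, 10) = 1144066. Paths through (6, 7): (paths (0, 0) → (6, 7)) × (paths (6, 7) → (10, 13)) = C(13, 6) · C(10, 4) = 1716 · 210 = 360360. Avoidance count = 1144066 − 360360 = 783706.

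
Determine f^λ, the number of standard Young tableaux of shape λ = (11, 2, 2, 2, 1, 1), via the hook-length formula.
# SYT of shape (11, 2, 2, 2, 1, 1) = 1119195

Hook-length formula: f^λ = n! / Π hook(c), product over all cells c of the Young diagram. For λ = (11, 2, 2, 2, 1, 1), n = 19 boxes. Hook lengths by row (left-to-right, top-to-bottom): [16, 13, 9, 8, 7, 6, 5, 4, 3, 2, 1]; [6, 3]; [5, 2]; [4, 1]; [2]; [1]. Product of hooks = 108689817600. So f^λ = 19! / 108689817600 = 121645100408832000 / 108689817600 = 1119195.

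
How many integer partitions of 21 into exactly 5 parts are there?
p(21, 5 parts) = 101

Partitions of n into exactly k parts are in bijection with partitions of n − k into at most k parts (subtract 1 from each part). So p(21, exactly 5) = p(16, parts ≤ 5). Computing via the recurrence p(m, j) = p(m, j−1) + p(m−j, j) gives 101.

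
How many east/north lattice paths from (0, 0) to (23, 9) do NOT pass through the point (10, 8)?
Number of paths = 27436188

Total paths from (0, 0) to (23, 9): C(32, 23) = 28048800. Paths through (10, 8): (paths (0, 0) → (10, 8)) × (paths (10, 8) → (23, 9)) = C(18, 10) · C(14, 13) = 43758 · 14 = 612612. Avoidance count = 28048800 − 612612 = 27436188.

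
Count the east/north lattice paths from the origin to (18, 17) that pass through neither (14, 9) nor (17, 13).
Number of paths = 3677267600

Inclusion–exclusion. Total paths: C(35, 18) = 4537567650. Through P₁: C(23, 14)·C(12, 4) = 404509050. Through P₂: C(30, 17)·C(5, 1) = 598799250. Since P₁ is strictly southwest of P₂, a monotone path through both must visit P₁ then P₂; paths through both = C(23, 14)·C(7, 3)·C(5, 1) = 143008250. Avoid both = 4537567650 − 404509050 − 598799250 + 143008250 = 3677267600.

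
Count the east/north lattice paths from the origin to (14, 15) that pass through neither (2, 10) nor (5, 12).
Number of paths = 75934192

Inclusion–exclusion. Total paths: C(29, 14) = 77558760. Through P₁: C(12, 2)·C(17, 12) = 408408. Through P₂: C(17, 5)·C(12, 9) = 1361360. Since P₁ is strictly southwest of P₂, a monotone path through both must visit P₁ then P₂; paths through both = C(12, 2)·C(5, 3)·C(12, 9) = 145200. Avoid both = 77558760 − 408408 − 1361360 + 145200 = 75934192.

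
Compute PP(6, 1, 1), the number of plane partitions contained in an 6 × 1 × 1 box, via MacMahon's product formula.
PP(6, 1, 1) = 7

Evaluate the triple product over i = 1..6, j = 1..1, k = 1..1. The factors are (2/1) · (3/2) · (4/3) · (5/4) · (6/5) · (7/6). The numerators and denominators telescope so the product is an integer; carrying out the multiplication exactly gives PP(6, 1, 1) = 7.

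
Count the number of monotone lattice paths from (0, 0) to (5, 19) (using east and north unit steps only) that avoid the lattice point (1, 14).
Number of paths = 40614

Total paths from (0, 0) to (5, 19): C(24, 5) = 42504. Paths through (1, 14): (paths (0, 0) → (1, 14)) × (paths (1, 14) → (5, 19)) = C(15, 1) · C(9, 4) = 15 · 126 = 1890. Avoidance count = 42504 − 1890 = 40614.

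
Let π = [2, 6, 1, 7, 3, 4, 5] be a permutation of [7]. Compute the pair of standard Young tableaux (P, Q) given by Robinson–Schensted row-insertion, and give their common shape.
P = [1, 3, 4, 5] / [2, 6, 7];  Q = [1, 2, 4, 7] / [3, 5, 6];  common shape = (4, 3)

Row-insert the values π_1, π_2, … into P one at a time, bumping the leftmost entry strictly greater than the inserted value down to the next row. The recording tableau Q records, in position (i, j), the step at which that cell was added to P.
  Insert 2 (step 1): P = [2];  Q = [1]
  Insert 6 (step 2): P = [2, 6];  Q = [1, 2]
  Insert 1 (step 3): P = [1, 6] / [2];  Q = [1, 2] / [3]
  Insert 7 (step 4): P = [1, 6, 7] / [2];  Q = [1, 2, 4] / [3]
  Insert 3 (step 5): P = [1, 3, 7] / [2, 6];  Q = [1, 2, 4] / [3, 5]
  Insert 4 (step 6): P = [1, 3, 4] / [2, 6, 7];  Q = [1, 2, 4] / [3, 5, 6]
  Insert 5 (step 7): P = [1, 3, 4, 5] / [2, 6, 7];  Q = [1, 2, 4, 7] / [3, 5, 6]
Final shape: (4, 3).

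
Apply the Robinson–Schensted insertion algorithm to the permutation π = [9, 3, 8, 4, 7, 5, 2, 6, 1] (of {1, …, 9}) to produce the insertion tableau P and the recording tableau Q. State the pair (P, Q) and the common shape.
P = [1, 4, 5, 6] / [2] / [3] / [7] / [8] / [9];  Q = [1, 3, 5, 8] / [2] / [4] / [6] / [7] / [9];  common shape = (4, 1, 1, 1, 1, 1)

Row-insert the values π_1, π_2, … into P one at a time, bumping the leftmost entry strictly greater than the inserted value down to the next row. The recording tableau Q records, in position (i, j), the step at which that cell was added to P.
  Insert 9 (step 1): P = [9];  Q = [1]
  Insert 3 (step 2): P = [3] / [9];  Q = [1] / [2]
  Insert 8 (step 3): P = [3, 8] / [9];  Q = [1, 3] / [2]
  Insert 4 (step 4): P = [3, 4] / [8] / [9];  Q = [1, 3] / [2] / [4]
  Insert 7 (step 5): P = [3, 4, 7] / [8] / [9];  Q = [1, 3, 5] / [2] / [4]
  Insert 5 (step 6): P = [3, 4, 5] / [7] / [8] / [9];  Q = [1, 3, 5] / [2] / [4] / [6]
  Insert 2 (step 7): P = [2, 4, 5] / [3] / [7] / [8] / [9];  Q = [1, 3, 5] / [2] / [4] / [6] / [7]
  Insert 6 (step 8): P = [2, 4, 5, 6] / [3] / [7] / [8] / [9];  Q = [1, 3, 5, 8] / [2] / [4] / [6] / [7]
  Insert 1 (step 9): P = [1, 4, 5, 6] / [2] / [3] / [7] / [8] / [9];  Q = [1, 3, 5, 8] / [2] / [4] / [6] / [7] / [9]
Final shape: (4, 1, 1, 1, 1, 1).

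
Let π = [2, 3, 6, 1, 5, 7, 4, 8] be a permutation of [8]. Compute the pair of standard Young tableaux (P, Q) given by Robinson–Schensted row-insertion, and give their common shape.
P = [1, 3, 4, 7, 8] / [2, 5] / [6];  Q = [1, 2, 3, 6, 8] / [4, 5] / [7];  common shape = (5, 2, 1)

Row-insert the values π_1, π_2, … into P one at a time, bumping the leftmost entry strictly greater than the inserted value down to the next row. The recording tableau Q records, in position (i, j), the step at which that cell was added to P.
  Insert 2 (step 1): P = [2];  Q = [1]
  Insert 3 (step 2): P = [2, 3];  Q = [1, 2]
  Insert 6 (step 3): P = [2, 3, 6];  Q = [1, 2, 3]
  Insert 1 (step 4): P = [1, 3, 6] / [2];  Q = [1, 2, 3] / [4]
  Insert 5 (step 5): P = [1, 3, 5] / [2, 6];  Q = [1, 2, 3] / [4, 5]
  Insert 7 (step 6): P = [1, 3, 5, 7] / [2, 6];  Q = [1, 2, 3, 6] / [4, 5]
  Insert 4 (step 7): P = [1, 3, 4, 7] / [2, 5] / [6];  Q = [1, 2, 3, 6] / [4, 5] / [7]
  Insert 8 (step 8): P = [1, 3, 4, 7, 8] / [2, 5] / [6];  Q = [1, 2, 3, 6, 8] / [4, 5] / [7]
Final shape: (5, 2, 1).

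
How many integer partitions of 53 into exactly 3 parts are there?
p(53, 3 parts) = 234

Partitions of n into exactly k parts are in bijection with partitions of n − k into at most k parts (subtract 1 from each part). So p(53, exactly 3) = p(50, parts ≤ 3). Computing via the recurrence p(m, j) = p(m, j−1) + p(m−j, j) gives 234.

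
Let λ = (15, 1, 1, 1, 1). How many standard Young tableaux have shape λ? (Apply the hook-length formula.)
# SYT of shape (15, 1, 1, 1, 1) = 3060

Hook-length formula: f^λ = n! / Π hook(c), product over all cells c of the Young diagram. For λ = (15, 1, 1, 1, 1), n = 19 boxes. Hook lengths by row (left-to-right, top-to-bottom): [19, 14, 13, 12, 11, 10, 9, 8, 7, 6, 5, 4, 3, 2, 1]; [4]; [3]; [2]; [1]. Product of hooks = 39753300787200. So f^λ = 19! / 39753300787200 = 121645100408832000 / 39753300787200 = 3060.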